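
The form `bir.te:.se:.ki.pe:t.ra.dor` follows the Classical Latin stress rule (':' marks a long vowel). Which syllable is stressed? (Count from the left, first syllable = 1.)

Classical Latin: stress the penult if heavy (long vowel or closed), else the antepenult.
Weights: 5 pe:t H, 6 ra L, 7 dor H.
The penult (syllable 6, ra) is light, so stress falls on the antepenult (syllable 5, pe:t).
Stress on syllable 5: bir.te:.se:.ki.ˈpe:t.ra.dor.

5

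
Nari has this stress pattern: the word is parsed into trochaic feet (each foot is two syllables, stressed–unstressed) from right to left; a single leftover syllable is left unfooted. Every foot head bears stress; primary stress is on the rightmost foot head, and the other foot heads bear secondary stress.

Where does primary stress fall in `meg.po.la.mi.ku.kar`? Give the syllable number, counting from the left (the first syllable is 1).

Parse right to left into trochaic (ˈσσ) feet: (ˈmeg.po) (ˈla.mi) (ˈku.kar).
Foot heads (stressed positions): 1, 3, 5.
End Rule Rightmost: primary stress on the rightmost head = syllable 5.
Primary stress: syllable 5 → meg.po.la.mi.ˈku.kar.

5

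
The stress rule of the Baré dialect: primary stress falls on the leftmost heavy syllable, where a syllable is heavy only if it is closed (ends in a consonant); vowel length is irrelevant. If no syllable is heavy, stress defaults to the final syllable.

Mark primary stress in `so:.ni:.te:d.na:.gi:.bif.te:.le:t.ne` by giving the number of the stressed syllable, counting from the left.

Weights: 1 so: L, 2 ni: L, 3 te:d H, 4 na: L, 5 gi: L, 6 bif H, 7 te: L, 8 le:t H, 9 ne L.
Heavy syllables in the domain: 3, 6, 8. The leftmost is syllable 3 (te:d).
Primary stress: syllable 3 → so:.ni:.ˈte:d.na:.gi:.bif.te:.le:t.ne.

3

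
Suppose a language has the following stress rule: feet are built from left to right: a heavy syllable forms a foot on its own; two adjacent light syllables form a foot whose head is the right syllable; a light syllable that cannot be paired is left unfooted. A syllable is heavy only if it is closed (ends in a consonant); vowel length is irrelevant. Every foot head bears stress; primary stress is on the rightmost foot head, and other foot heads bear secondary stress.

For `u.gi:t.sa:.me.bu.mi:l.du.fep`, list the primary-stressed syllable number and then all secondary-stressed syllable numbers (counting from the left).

primary 8, secondary 2, 4, 6

Weights: 1 u L, 2 gi:t H, 3 sa: L, 4 me L, 5 bu L, 6 mi:l H, 7 du L, 8 fep H.
Parse left to right (heavy = foot alone; LL = one foot; stranded L unfooted): u (ˈgi:t) (sa:.ˈme) bu (ˈmi:l) du (ˈfep).
Foot heads: 2, 4, 6, 8.
Primary stress on the rightmost head = syllable 8.
Secondary stress on 2, 4, 6: u.ˌgi:t.sa:.ˌme.bu.ˌmi:l.du.ˈfep.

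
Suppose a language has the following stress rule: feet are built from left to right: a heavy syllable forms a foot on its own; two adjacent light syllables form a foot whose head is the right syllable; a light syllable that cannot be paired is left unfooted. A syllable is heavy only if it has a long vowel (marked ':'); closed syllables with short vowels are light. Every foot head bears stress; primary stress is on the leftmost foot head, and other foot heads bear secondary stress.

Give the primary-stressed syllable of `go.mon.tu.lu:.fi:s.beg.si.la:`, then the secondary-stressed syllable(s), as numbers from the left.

primary 2, secondary 4, 5, 7, 8

Weights: 1 go L, 2 mon L, 3 tu L, 4 lu: H, 5 fi:s H, 6 beg L, 7 si L, 8 la: H.
Parse left to right (heavy = foot alone; LL = one foot; stranded L unfooted): (go.ˈmon) tu (ˈlu:) (ˈfi:s) (beg.ˈsi) (ˈla:).
Foot heads: 2, 4, 5, 7, 8.
Primary stress on the leftmost head = syllable 2.
Secondary stress on 4, 5, 7, 8: go.ˈmon.tu.ˌlu:.ˌfi:s.beg.ˌsi.ˌla:.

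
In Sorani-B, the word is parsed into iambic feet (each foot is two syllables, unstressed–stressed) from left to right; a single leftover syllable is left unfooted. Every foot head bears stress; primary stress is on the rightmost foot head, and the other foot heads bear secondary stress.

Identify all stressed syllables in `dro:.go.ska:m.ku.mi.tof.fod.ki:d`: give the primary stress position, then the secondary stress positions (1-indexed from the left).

primary 8, secondary 2, 4, 6

Parse left to right into iambic (σˈσ) feet: (dro:.ˈgo) (ska:m.ˈku) (mi.ˈtof) (fod.ˈki:d).
Foot heads (stressed positions): 2, 4, 6, 8.
End Rule Rightmost: primary stress on the rightmost head = syllable 8.
Secondary stress on 2, 4, 6: dro:.ˌgo.ska:m.ˌku.mi.ˌtof.fod.ˈki:d.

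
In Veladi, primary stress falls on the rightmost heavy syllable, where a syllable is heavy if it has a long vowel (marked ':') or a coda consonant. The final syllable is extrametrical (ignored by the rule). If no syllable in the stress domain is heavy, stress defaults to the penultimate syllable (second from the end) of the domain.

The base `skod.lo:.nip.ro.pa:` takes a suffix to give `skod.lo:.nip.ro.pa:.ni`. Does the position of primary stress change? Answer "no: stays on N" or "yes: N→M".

yes: 3→5

Base `skod.lo:.nip.ro.pa:` (5 syllables):
  The final syllable (5, pa:) is extrametrical; the stress domain is syllables 1–4.
  Weights: 1 skod H, 2 lo: H, 3 nip H, 4 ro L.
  Heavy syllables in the domain: 1, 2, 3. The rightmost is syllable 3 (nip).
  → primary stress on syllable 3.
Suffixed `skod.lo:.nip.ro.pa:.ni` (6 syllables):
  The final syllable (6, ni) is extrametrical; the stress domain is syllables 1–5.
  Weights: 1 skod H, 2 lo: H, 3 nip H, 4 ro L, 5 pa: H.
  Heavy syllables in the domain: 1, 2, 3, 5. The rightmost is syllable 5 (pa:).
  → primary stress on syllable 5.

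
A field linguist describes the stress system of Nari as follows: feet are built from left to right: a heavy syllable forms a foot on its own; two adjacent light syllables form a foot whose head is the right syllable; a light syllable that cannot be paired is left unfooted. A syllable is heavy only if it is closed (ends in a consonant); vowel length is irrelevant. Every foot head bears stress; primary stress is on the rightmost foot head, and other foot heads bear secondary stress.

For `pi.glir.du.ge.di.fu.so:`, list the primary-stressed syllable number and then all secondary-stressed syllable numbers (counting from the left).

primary 6, secondary 2, 4

Weights: 1 pi L, 2 glir H, 3 du L, 4 ge L, 5 di L, 6 fu L, 7 so: L.
Parse left to right (heavy = foot alone; LL = one foot; stranded L unfooted): pi (ˈglir) (du.ˈge) (di.ˈfu) so:.
Foot heads: 2, 4, 6.
Primary stress on the rightmost head = syllable 6.
Secondary stress on 2, 4: pi.ˌglir.du.ˌge.di.ˈfu.so:.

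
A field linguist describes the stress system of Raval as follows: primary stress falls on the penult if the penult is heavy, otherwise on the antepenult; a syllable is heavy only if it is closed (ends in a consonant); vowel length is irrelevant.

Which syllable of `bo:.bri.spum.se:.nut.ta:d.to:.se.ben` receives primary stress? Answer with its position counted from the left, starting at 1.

7

Weights: 7 to: L, 8 se L, 9 ben H.
The penult (syllable 8, se) is light, so stress falls on the antepenult (syllable 7, to:).
Primary stress: syllable 7 → bo:.bri.spum.se:.nut.ta:d.ˈto:.se.ben.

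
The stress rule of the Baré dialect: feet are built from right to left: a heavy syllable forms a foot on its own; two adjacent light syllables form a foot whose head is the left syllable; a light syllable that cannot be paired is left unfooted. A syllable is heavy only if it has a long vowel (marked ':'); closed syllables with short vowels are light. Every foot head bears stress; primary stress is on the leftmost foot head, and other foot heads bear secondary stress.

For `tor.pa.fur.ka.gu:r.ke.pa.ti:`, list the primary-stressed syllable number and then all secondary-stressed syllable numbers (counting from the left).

primary 1, secondary 3, 5, 6, 8

Weights: 1 tor L, 2 pa L, 3 fur L, 4 ka L, 5 gu:r H, 6 ke L, 7 pa L, 8 ti: H.
Parse right to left (heavy = foot alone; LL = one foot; stranded L unfooted): (ˈtor.pa) (ˈfur.ka) (ˈgu:r) (ˈke.pa) (ˈti:).
Foot heads: 1, 3, 5, 6, 8.
Primary stress on the leftmost head = syllable 1.
Secondary stress on 3, 5, 6, 8: ˈtor.pa.ˌfur.ka.ˌgu:r.ˌke.pa.ˌti:.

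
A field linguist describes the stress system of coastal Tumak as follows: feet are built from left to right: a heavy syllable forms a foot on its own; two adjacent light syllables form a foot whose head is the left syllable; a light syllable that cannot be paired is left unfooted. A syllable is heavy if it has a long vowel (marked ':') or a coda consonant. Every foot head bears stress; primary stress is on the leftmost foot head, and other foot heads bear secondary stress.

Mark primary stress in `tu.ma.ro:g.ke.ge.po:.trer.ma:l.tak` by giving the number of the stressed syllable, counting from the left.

1

Weights: 1 tu L, 2 ma L, 3 ro:g H, 4 ke L, 5 ge L, 6 po: H, 7 trer H, 8 ma:l H, 9 tak H.
Parse left to right (heavy = foot alone; LL = one foot; stranded L unfooted): (ˈtu.ma) (ˈro:g) (ˈke.ge) (ˈpo:) (ˈtrer) (ˈma:l) (ˈtak).
Foot heads: 1, 3, 4, 6, 7, 8, 9.
Primary stress on the leftmost head = syllable 1.
Primary stress: syllable 1 → ˈtu.ma.ro:g.ke.ge.po:.trer.ma:l.tak.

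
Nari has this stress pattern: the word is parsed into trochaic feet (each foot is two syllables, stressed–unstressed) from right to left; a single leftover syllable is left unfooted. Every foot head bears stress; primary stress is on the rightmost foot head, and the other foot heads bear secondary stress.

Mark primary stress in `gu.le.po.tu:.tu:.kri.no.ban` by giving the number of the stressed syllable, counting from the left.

Parse right to left into trochaic (ˈσσ) feet: (ˈgu.le) (ˈpo.tu:) (ˈtu:.kri) (ˈno.ban).
Foot heads (stressed positions): 1, 3, 5, 7.
End Rule Rightmost: primary stress on the rightmost head = syllable 7.
Primary stress: syllable 7 → gu.le.po.tu:.tu:.kri.ˈno.ban.

7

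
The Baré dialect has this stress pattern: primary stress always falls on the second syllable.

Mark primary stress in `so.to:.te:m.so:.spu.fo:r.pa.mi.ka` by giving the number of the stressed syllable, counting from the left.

2

The word has 9 syllables; the second syllable is syllable 2 (to:).
Primary stress: syllable 2 → so.ˈto:.te:m.so:.spu.fo:r.pa.mi.ka.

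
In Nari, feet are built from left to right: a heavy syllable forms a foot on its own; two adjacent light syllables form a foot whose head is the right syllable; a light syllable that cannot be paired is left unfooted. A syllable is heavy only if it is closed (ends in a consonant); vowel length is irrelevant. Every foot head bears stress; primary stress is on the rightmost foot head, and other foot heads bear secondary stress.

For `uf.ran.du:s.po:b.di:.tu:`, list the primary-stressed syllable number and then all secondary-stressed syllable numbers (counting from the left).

primary 6, secondary 1, 2, 3, 4

Weights: 1 uf H, 2 ran H, 3 du:s H, 4 po:b H, 5 di: L, 6 tu: L.
Parse left to right (heavy = foot alone; LL = one foot; stranded L unfooted): (ˈuf) (ˈran) (ˈdu:s) (ˈpo:b) (di:.ˈtu:).
Foot heads: 1, 2, 3, 4, 6.
Primary stress on the rightmost head = syllable 6.
Secondary stress on 1, 2, 3, 4: ˌuf.ˌran.ˌdu:s.ˌpo:b.di:.ˈtu:.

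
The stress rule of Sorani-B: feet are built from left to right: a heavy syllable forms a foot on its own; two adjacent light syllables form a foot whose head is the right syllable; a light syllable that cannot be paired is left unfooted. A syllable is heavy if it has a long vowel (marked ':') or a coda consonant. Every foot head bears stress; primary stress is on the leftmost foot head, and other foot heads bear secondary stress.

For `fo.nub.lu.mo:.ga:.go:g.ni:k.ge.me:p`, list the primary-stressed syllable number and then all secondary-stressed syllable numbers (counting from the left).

Weights: 1 fo L, 2 nub H, 3 lu L, 4 mo: H, 5 ga: H, 6 go:g H, 7 ni:k H, 8 ge L, 9 me:p H.
Parse left to right (heavy = foot alone; LL = one foot; stranded L unfooted): fo (ˈnub) lu (ˈmo:) (ˈga:) (ˈgo:g) (ˈni:k) ge (ˈme:p).
Foot heads: 2, 4, 5, 6, 7, 9.
Primary stress on the leftmost head = syllable 2.
Secondary stress on 4, 5, 6, 7, 9: fo.ˈnub.lu.ˌmo:.ˌga:.ˌgo:g.ˌni:k.ge.ˌme:p.

primary 2, secondary 4, 5, 6, 7, 9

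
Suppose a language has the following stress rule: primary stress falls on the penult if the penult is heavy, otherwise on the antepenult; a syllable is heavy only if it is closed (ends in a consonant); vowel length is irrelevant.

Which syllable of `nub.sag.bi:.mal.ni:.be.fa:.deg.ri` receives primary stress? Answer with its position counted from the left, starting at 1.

Weights: 7 fa: L, 8 deg H, 9 ri L.
The penult (syllable 8, deg) is heavy, so it takes stress.
Primary stress: syllable 8 → nub.sag.bi:.mal.ni:.be.fa:.ˈdeg.ri.

8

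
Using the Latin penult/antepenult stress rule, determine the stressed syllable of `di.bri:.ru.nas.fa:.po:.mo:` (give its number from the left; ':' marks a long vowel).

Classical Latin: stress the penult if heavy (long vowel or closed), else the antepenult.
Weights: 5 fa: H, 6 po: H, 7 mo: H.
The penult (syllable 6, po:) is heavy, so it takes stress.
Stress on syllable 6: di.bri:.ru.nas.fa:.ˈpo:.mo:.

6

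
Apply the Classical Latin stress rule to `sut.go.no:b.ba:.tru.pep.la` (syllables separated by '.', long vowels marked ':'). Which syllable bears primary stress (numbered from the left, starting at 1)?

Classical Latin: stress the penult if heavy (long vowel or closed), else the antepenult.
Weights: 5 tru L, 6 pep H, 7 la L.
The penult (syllable 6, pep) is heavy, so it takes stress.
Stress on syllable 6: sut.go.no:b.ba:.tru.ˈpep.la.

6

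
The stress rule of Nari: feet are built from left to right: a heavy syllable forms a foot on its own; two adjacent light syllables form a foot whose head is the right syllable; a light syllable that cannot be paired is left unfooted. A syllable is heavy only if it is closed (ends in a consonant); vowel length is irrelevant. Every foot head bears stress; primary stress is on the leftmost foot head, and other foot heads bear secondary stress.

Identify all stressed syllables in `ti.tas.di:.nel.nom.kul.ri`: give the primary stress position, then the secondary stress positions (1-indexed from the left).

Weights: 1 ti L, 2 tas H, 3 di: L, 4 nel H, 5 nom H, 6 kul H, 7 ri L.
Parse left to right (heavy = foot alone; LL = one foot; stranded L unfooted): ti (ˈtas) di: (ˈnel) (ˈnom) (ˈkul) ri.
Foot heads: 2, 4, 5, 6.
Primary stress on the leftmost head = syllable 2.
Secondary stress on 4, 5, 6: ti.ˈtas.di:.ˌnel.ˌnom.ˌkul.ri.

primary 2, secondary 4, 5, 6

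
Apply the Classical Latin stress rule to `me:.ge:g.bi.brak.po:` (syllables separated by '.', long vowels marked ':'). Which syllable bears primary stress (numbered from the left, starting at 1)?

4

Classical Latin: stress the penult if heavy (long vowel or closed), else the antepenult.
Weights: 3 bi L, 4 brak H, 5 po: H.
The penult (syllable 4, brak) is heavy, so it takes stress.
Stress on syllable 4: me:.ge:g.bi.ˈbrak.po:.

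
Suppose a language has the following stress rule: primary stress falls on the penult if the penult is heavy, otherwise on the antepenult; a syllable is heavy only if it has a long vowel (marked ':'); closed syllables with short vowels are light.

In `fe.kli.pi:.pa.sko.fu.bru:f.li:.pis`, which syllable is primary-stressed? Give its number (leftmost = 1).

8

Weights: 7 bru:f H, 8 li: H, 9 pis L.
The penult (syllable 8, li:) is heavy, so it takes stress.
Primary stress: syllable 8 → fe.kli.pi:.pa.sko.fu.bru:f.ˈli:.pis.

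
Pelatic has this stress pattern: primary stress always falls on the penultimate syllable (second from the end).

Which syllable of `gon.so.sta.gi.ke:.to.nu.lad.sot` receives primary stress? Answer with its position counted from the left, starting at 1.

The word has 9 syllables; the penultimate syllable (second from the end) is syllable 8 (lad).
Primary stress: syllable 8 → gon.so.sta.gi.ke:.to.nu.ˈlad.sot.

8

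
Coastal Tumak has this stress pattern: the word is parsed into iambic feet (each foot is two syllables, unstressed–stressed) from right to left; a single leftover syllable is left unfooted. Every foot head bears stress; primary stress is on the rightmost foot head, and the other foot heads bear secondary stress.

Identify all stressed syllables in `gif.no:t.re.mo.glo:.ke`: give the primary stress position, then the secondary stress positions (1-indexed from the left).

Parse right to left into iambic (σˈσ) feet: (gif.ˈno:t) (re.ˈmo) (glo:.ˈke).
Foot heads (stressed positions): 2, 4, 6.
End Rule Rightmost: primary stress on the rightmost head = syllable 6.
Secondary stress on 2, 4: gif.ˌno:t.re.ˌmo.glo:.ˈke.

primary 6, secondary 2, 4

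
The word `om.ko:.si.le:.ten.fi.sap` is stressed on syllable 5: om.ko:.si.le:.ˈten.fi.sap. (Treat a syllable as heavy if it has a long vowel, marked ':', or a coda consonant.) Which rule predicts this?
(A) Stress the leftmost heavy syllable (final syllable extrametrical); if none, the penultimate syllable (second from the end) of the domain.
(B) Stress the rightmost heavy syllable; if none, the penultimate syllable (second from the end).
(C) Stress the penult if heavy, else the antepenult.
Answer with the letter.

Rule A → syllable 1 (observed: 5).
Rule B → syllable 7 (observed: 5).
Rule C → syllable 5 ✓.

C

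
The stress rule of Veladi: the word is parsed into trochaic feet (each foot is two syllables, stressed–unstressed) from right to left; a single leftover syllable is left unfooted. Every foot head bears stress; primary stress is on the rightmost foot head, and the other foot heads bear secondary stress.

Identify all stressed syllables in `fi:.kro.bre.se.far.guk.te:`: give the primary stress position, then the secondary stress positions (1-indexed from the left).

primary 6, secondary 2, 4

Parse right to left into trochaic (ˈσσ) feet: fi: (ˈkro.bre) (ˈse.far) (ˈguk.te:). Syllable 1 is left unfooted.
Foot heads (stressed positions): 2, 4, 6.
End Rule Rightmost: primary stress on the rightmost head = syllable 6.
Secondary stress on 2, 4: fi:.ˌkro.bre.ˌse.far.ˈguk.te:.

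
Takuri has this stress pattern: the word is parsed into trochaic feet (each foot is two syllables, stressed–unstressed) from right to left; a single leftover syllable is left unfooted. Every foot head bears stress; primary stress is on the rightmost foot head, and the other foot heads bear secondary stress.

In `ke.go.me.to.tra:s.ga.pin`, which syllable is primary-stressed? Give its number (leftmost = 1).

Parse right to left into trochaic (ˈσσ) feet: ke (ˈgo.me) (ˈto.tra:s) (ˈga.pin). Syllable 1 is left unfooted.
Foot heads (stressed positions): 2, 4, 6.
End Rule Rightmost: primary stress on the rightmost head = syllable 6.
Primary stress: syllable 6 → ke.go.me.to.tra:s.ˈga.pin.

6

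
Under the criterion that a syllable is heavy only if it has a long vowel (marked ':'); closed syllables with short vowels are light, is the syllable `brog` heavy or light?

`brog`: short vowel, closed (coda /g/). Short vowel → light.

light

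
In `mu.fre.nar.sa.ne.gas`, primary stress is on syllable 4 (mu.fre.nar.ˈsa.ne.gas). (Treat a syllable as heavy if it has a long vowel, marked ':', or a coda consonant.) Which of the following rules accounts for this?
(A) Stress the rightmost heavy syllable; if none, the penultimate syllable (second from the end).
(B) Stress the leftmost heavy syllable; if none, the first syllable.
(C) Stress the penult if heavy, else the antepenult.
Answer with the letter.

C

Rule A → syllable 6 (observed: 4).
Rule B → syllable 3 (observed: 4).
Rule C → syllable 4 ✓.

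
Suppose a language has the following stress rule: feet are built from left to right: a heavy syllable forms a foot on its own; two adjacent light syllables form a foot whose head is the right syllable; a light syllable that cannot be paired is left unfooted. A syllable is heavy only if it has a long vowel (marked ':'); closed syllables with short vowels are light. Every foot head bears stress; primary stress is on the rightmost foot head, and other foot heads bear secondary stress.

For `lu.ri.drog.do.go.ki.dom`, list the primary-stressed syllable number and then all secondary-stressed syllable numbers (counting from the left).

Weights: 1 lu L, 2 ri L, 3 drog L, 4 do L, 5 go L, 6 ki L, 7 dom L.
Parse left to right (heavy = foot alone; LL = one foot; stranded L unfooted): (lu.ˈri) (drog.ˈdo) (go.ˈki) dom.
Foot heads: 2, 4, 6.
Primary stress on the rightmost head = syllable 6.
Secondary stress on 2, 4: lu.ˌri.drog.ˌdo.go.ˈki.dom.

primary 6, secondary 2, 4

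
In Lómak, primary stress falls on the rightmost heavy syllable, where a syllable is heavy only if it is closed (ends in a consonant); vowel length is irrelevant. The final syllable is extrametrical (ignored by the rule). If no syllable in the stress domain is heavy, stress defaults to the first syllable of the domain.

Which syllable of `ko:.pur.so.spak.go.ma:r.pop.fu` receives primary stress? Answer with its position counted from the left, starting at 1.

7

The final syllable (8, fu) is extrametrical; the stress domain is syllables 1–7.
Weights: 1 ko: L, 2 pur H, 3 so L, 4 spak H, 5 go L, 6 ma:r H, 7 pop H.
Heavy syllables in the domain: 2, 4, 6, 7. The rightmost is syllable 7 (pop).
Primary stress: syllable 7 → ko:.pur.so.spak.go.ma:r.ˈpop.fu.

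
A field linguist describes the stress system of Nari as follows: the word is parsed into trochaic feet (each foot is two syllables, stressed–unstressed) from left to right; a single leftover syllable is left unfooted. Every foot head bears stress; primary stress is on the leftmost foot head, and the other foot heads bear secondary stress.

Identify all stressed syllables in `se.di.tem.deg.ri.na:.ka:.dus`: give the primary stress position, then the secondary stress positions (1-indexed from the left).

primary 1, secondary 3, 5, 7

Parse left to right into trochaic (ˈσσ) feet: (ˈse.di) (ˈtem.deg) (ˈri.na:) (ˈka:.dus).
Foot heads (stressed positions): 1, 3, 5, 7.
End Rule Leftmost: primary stress on the leftmost head = syllable 1.
Secondary stress on 3, 5, 7: ˈse.di.ˌtem.deg.ˌri.na:.ˌka:.dus.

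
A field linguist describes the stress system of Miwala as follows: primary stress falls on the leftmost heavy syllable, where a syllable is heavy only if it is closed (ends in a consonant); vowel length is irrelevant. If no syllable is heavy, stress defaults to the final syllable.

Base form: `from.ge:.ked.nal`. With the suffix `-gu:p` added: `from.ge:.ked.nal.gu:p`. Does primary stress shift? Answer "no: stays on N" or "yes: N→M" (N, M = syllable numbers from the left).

Base `from.ge:.ked.nal` (4 syllables):
  Weights: 1 from H, 2 ge: L, 3 ked H, 4 nal H.
  Heavy syllables in the domain: 1, 3, 4. The leftmost is syllable 1 (from).
  → primary stress on syllable 1.
Suffixed `from.ge:.ked.nal.gu:p` (5 syllables):
  Weights: 1 from H, 2 ge: L, 3 ked H, 4 nal H, 5 gu:p H.
  Heavy syllables in the domain: 1, 3, 4, 5. The leftmost is syllable 1 (from).
  → primary stress on syllable 1.

no: stays on 1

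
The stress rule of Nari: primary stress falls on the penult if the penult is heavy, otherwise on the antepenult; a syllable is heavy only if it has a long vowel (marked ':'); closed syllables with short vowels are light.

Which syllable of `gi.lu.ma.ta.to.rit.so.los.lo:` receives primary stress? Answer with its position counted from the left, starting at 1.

Weights: 7 so L, 8 los L, 9 lo: H.
The penult (syllable 8, los) is light, so stress falls on the antepenult (syllable 7, so).
Primary stress: syllable 7 → gi.lu.ma.ta.to.rit.ˈso.los.lo:.

7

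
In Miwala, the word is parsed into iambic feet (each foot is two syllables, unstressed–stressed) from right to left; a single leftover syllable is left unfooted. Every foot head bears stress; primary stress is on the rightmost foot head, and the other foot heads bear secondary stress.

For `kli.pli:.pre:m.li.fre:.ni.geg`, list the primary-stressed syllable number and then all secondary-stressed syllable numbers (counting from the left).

Parse right to left into iambic (σˈσ) feet: kli (pli:.ˈpre:m) (li.ˈfre:) (ni.ˈgeg). Syllable 1 is left unfooted.
Foot heads (stressed positions): 3, 5, 7.
End Rule Rightmost: primary stress on the rightmost head = syllable 7.
Secondary stress on 3, 5: kli.pli:.ˌpre:m.li.ˌfre:.ni.ˈgeg.

primary 7, secondary 3, 5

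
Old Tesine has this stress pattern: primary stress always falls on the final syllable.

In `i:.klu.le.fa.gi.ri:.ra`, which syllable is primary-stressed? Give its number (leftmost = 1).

The word has 7 syllables; the final syllable is syllable 7 (ra).
Primary stress: syllable 7 → i:.klu.le.fa.gi.ri:.ˈra.

7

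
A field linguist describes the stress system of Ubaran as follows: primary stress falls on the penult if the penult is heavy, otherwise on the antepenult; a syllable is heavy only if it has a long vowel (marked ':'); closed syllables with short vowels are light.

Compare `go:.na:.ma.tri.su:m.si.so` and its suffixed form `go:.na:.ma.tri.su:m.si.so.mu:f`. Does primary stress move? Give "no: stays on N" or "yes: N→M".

Base `go:.na:.ma.tri.su:m.si.so` (7 syllables):
  Weights: 5 su:m H, 6 si L, 7 so L.
  The penult (syllable 6, si) is light, so stress falls on the antepenult (syllable 5, su:m).
  → primary stress on syllable 5.
Suffixed `go:.na:.ma.tri.su:m.si.so.mu:f` (8 syllables):
  Weights: 6 si L, 7 so L, 8 mu:f H.
  The penult (syllable 7, so) is light, so stress falls on the antepenult (syllable 6, si).
  → primary stress on syllable 6.

yes: 5→6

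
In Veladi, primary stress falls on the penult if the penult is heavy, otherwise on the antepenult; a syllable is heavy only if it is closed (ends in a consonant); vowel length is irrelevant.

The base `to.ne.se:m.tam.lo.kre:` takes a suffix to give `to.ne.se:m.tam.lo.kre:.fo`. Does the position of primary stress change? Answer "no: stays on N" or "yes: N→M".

Base `to.ne.se:m.tam.lo.kre:` (6 syllables):
  Weights: 4 tam H, 5 lo L, 6 kre: L.
  The penult (syllable 5, lo) is light, so stress falls on the antepenult (syllable 4, tam).
  → primary stress on syllable 4.
Suffixed `to.ne.se:m.tam.lo.kre:.fo` (7 syllables):
  Weights: 5 lo L, 6 kre: L, 7 fo L.
  The penult (syllable 6, kre:) is light, so stress falls on the antepenult (syllable 5, lo).
  → primary stress on syllable 5.

yes: 4→5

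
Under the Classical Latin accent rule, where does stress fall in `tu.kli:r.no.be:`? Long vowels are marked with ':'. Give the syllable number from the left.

2

Classical Latin: stress the penult if heavy (long vowel or closed), else the antepenult.
Weights: 2 kli:r H, 3 no L, 4 be: H.
The penult (syllable 3, no) is light, so stress falls on the antepenult (syllable 2, kli:r).
Stress on syllable 2: tu.ˈkli:r.no.be:.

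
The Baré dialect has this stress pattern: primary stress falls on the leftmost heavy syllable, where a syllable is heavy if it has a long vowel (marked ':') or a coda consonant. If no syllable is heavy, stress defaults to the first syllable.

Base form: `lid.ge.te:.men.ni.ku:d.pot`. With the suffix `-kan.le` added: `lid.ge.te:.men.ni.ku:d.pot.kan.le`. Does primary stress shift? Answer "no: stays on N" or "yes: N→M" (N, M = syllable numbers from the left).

no: stays on 1

Base `lid.ge.te:.men.ni.ku:d.pot` (7 syllables):
  Weights: 1 lid H, 2 ge L, 3 te: H, 4 men H, 5 ni L, 6 ku:d H, 7 pot H.
  Heavy syllables in the domain: 1, 3, 4, 6, 7. The leftmost is syllable 1 (lid).
  → primary stress on syllable 1.
Suffixed `lid.ge.te:.men.ni.ku:d.pot.kan.le` (9 syllables):
  Weights: 1 lid H, 2 ge L, 3 te: H, 4 men H, 5 ni L, 6 ku:d H, 7 pot H, 8 kan H, 9 le L.
  Heavy syllables in the domain: 1, 3, 4, 6, 7, 8. The leftmost is syllable 1 (lid).
  → primary stress on syllable 1.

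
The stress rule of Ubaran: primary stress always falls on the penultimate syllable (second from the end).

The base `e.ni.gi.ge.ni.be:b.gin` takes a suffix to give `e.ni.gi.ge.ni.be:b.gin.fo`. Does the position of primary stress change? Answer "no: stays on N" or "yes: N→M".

yes: 6→7

Base `e.ni.gi.ge.ni.be:b.gin` (7 syllables):
  The word has 7 syllables; the penultimate syllable (second from the end) is syllable 6 (be:b).
  → primary stress on syllable 6.
Suffixed `e.ni.gi.ge.ni.be:b.gin.fo` (8 syllables):
  The word has 8 syllables; the penultimate syllable (second from the end) is syllable 7 (gin).
  → primary stress on syllable 7.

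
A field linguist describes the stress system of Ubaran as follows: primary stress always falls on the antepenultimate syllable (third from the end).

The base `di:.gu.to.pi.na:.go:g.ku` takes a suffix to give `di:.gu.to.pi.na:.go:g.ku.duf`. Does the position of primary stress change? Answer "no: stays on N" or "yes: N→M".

Base `di:.gu.to.pi.na:.go:g.ku` (7 syllables):
  The word has 7 syllables; the antepenultimate syllable (third from the end) is syllable 5 (na:).
  → primary stress on syllable 5.
Suffixed `di:.gu.to.pi.na:.go:g.ku.duf` (8 syllables):
  The word has 8 syllables; the antepenultimate syllable (third from the end) is syllable 6 (go:g).
  → primary stress on syllable 6.

yes: 5→6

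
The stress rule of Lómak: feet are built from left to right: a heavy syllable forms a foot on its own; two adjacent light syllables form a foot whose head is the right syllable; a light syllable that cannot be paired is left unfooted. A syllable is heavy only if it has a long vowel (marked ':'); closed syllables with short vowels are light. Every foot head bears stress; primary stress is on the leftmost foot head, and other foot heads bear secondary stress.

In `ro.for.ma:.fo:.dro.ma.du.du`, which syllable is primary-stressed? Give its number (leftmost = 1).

Weights: 1 ro L, 2 for L, 3 ma: H, 4 fo: H, 5 dro L, 6 ma L, 7 du L, 8 du L.
Parse left to right (heavy = foot alone; LL = one foot; stranded L unfooted): (ro.ˈfor) (ˈma:) (ˈfo:) (dro.ˈma) (du.ˈdu).
Foot heads: 2, 3, 4, 6, 8.
Primary stress on the leftmost head = syllable 2.
Primary stress: syllable 2 → ro.ˈfor.ma:.fo:.dro.ma.du.du.

2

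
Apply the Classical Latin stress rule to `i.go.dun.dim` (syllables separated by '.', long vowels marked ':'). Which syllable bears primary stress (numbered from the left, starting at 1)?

3

Classical Latin: stress the penult if heavy (long vowel or closed), else the antepenult.
Weights: 2 go L, 3 dun H, 4 dim H.
The penult (syllable 3, dun) is heavy, so it takes stress.
Stress on syllable 3: i.go.ˈdun.dim.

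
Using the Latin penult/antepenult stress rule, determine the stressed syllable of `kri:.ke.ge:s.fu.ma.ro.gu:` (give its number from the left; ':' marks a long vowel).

5

Classical Latin: stress the penult if heavy (long vowel or closed), else the antepenult.
Weights: 5 ma L, 6 ro L, 7 gu: H.
The penult (syllable 6, ro) is light, so stress falls on the antepenult (syllable 5, ma).
Stress on syllable 5: kri:.ke.ge:s.fu.ˈma.ro.gu:.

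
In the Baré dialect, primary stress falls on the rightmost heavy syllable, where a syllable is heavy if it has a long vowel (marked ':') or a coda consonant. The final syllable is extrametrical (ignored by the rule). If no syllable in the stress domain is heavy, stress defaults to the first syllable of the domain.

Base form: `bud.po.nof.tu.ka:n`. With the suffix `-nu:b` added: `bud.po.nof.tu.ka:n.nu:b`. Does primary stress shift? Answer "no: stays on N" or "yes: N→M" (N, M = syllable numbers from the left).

yes: 3→5

Base `bud.po.nof.tu.ka:n` (5 syllables):
  The final syllable (5, ka:n) is extrametrical; the stress domain is syllables 1–4.
  Weights: 1 bud H, 2 po L, 3 nof H, 4 tu L.
  Heavy syllables in the domain: 1, 3. The rightmost is syllable 3 (nof).
  → primary stress on syllable 3.
Suffixed `bud.po.nof.tu.ka:n.nu:b` (6 syllables):
  The final syllable (6, nu:b) is extrametrical; the stress domain is syllables 1–5.
  Weights: 1 bud H, 2 po L, 3 nof H, 4 tu L, 5 ka:n H.
  Heavy syllables in the domain: 1, 3, 5. The rightmost is syllable 5 (ka:n).
  → primary stress on syllable 5.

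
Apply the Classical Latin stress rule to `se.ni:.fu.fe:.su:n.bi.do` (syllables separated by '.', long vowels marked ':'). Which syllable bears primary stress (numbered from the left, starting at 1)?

5

Classical Latin: stress the penult if heavy (long vowel or closed), else the antepenult.
Weights: 5 su:n H, 6 bi L, 7 do L.
The penult (syllable 6, bi) is light, so stress falls on the antepenult (syllable 5, su:n).
Stress on syllable 5: se.ni:.fu.fe:.ˈsu:n.bi.do.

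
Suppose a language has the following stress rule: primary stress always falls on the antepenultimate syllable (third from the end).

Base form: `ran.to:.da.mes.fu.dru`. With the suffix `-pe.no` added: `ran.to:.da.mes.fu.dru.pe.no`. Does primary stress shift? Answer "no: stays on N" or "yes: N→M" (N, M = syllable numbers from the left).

yes: 4→6

Base `ran.to:.da.mes.fu.dru` (6 syllables):
  The word has 6 syllables; the antepenultimate syllable (third from the end) is syllable 4 (mes).
  → primary stress on syllable 4.
Suffixed `ran.to:.da.mes.fu.dru.pe.no` (8 syllables):
  The word has 8 syllables; the antepenultimate syllable (third from the end) is syllable 6 (dru).
  → primary stress on syllable 6.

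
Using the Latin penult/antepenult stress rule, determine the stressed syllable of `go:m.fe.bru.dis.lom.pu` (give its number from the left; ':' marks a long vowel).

Classical Latin: stress the penult if heavy (long vowel or closed), else the antepenult.
Weights: 4 dis H, 5 lom H, 6 pu L.
The penult (syllable 5, lom) is heavy, so it takes stress.
Stress on syllable 5: go:m.fe.bru.dis.ˈlom.pu.

5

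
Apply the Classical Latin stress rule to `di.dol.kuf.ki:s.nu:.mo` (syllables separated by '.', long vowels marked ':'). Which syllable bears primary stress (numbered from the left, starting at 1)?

5

Classical Latin: stress the penult if heavy (long vowel or closed), else the antepenult.
Weights: 4 ki:s H, 5 nu: H, 6 mo L.
The penult (syllable 5, nu:) is heavy, so it takes stress.
Stress on syllable 5: di.dol.kuf.ki:s.ˈnu:.mo.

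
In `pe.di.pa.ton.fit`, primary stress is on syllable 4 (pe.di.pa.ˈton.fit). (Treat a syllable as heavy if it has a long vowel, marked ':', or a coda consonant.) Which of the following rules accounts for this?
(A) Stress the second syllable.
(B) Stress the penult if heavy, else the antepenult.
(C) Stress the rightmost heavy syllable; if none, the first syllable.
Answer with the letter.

Rule A → syllable 2 (observed: 4).
Rule B → syllable 4 ✓.
Rule C → syllable 5 (observed: 4).

B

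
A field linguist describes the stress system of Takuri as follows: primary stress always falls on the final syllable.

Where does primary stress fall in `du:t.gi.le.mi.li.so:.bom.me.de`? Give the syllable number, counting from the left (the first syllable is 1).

The word has 9 syllables; the final syllable is syllable 9 (de).
Primary stress: syllable 9 → du:t.gi.le.mi.li.so:.bom.me.ˈde.

9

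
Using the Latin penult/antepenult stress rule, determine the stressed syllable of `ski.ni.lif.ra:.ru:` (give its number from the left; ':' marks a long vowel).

Classical Latin: stress the penult if heavy (long vowel or closed), else the antepenult.
Weights: 3 lif H, 4 ra: H, 5 ru: H.
The penult (syllable 4, ra:) is heavy, so it takes stress.
Stress on syllable 4: ski.ni.lif.ˈra:.ru:.

4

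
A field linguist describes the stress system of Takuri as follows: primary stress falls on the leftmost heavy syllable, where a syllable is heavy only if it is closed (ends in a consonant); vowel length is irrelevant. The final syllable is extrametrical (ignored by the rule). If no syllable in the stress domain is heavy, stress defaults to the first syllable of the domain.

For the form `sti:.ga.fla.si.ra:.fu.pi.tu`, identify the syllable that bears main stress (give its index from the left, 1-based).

1

The final syllable (8, tu) is extrametrical; the stress domain is syllables 1–7.
Weights: 1 sti: L, 2 ga L, 3 fla L, 4 si L, 5 ra: L, 6 fu L, 7 pi L.
No heavy syllable in the domain; default to the first syllable of the domain = syllable 1.
Primary stress: syllable 1 → ˈsti:.ga.fla.si.ra:.fu.pi.tu.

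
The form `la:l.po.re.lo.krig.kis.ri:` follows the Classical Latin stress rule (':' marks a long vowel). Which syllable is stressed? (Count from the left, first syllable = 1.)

Classical Latin: stress the penult if heavy (long vowel or closed), else the antepenult.
Weights: 5 krig H, 6 kis H, 7 ri: H.
The penult (syllable 6, kis) is heavy, so it takes stress.
Stress on syllable 6: la:l.po.re.lo.krig.ˈkis.ri:.

6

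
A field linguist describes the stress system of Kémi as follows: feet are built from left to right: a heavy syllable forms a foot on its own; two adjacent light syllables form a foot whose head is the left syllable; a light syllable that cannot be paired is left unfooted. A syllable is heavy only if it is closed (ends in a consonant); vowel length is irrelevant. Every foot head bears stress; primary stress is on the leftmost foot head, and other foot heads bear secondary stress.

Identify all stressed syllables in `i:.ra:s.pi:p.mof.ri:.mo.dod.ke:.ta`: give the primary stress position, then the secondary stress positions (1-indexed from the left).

Weights: 1 i: L, 2 ra:s H, 3 pi:p H, 4 mof H, 5 ri: L, 6 mo L, 7 dod H, 8 ke: L, 9 ta L.
Parse left to right (heavy = foot alone; LL = one foot; stranded L unfooted): i: (ˈra:s) (ˈpi:p) (ˈmof) (ˈri:.mo) (ˈdod) (ˈke:.ta).
Foot heads: 2, 3, 4, 5, 7, 8.
Primary stress on the leftmost head = syllable 2.
Secondary stress on 3, 4, 5, 7, 8: i:.ˈra:s.ˌpi:p.ˌmof.ˌri:.mo.ˌdod.ˌke:.ta.

primary 2, secondary 3, 4, 5, 7, 8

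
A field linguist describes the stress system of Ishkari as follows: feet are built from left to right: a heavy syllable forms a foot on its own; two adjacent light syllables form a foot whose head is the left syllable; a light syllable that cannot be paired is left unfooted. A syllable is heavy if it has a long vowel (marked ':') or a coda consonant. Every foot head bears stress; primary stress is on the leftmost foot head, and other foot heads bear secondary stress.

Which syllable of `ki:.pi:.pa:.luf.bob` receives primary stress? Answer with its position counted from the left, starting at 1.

Weights: 1 ki: H, 2 pi: H, 3 pa: H, 4 luf H, 5 bob H.
Parse left to right (heavy = foot alone; LL = one foot; stranded L unfooted): (ˈki:) (ˈpi:) (ˈpa:) (ˈluf) (ˈbob).
Foot heads: 1, 2, 3, 4, 5.
Primary stress on the leftmost head = syllable 1.
Primary stress: syllable 1 → ˈki:.pi:.pa:.luf.bob.

1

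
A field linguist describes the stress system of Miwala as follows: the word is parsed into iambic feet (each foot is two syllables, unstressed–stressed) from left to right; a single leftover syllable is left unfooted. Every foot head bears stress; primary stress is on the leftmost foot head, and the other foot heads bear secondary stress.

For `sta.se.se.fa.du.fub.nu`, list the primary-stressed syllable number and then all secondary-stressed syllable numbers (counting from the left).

primary 2, secondary 4, 6

Parse left to right into iambic (σˈσ) feet: (sta.ˈse) (se.ˈfa) (du.ˈfub) nu. Syllable 7 is left unfooted.
Foot heads (stressed positions): 2, 4, 6.
End Rule Leftmost: primary stress on the leftmost head = syllable 2.
Secondary stress on 4, 6: sta.ˈse.se.ˌfa.du.ˌfub.nu.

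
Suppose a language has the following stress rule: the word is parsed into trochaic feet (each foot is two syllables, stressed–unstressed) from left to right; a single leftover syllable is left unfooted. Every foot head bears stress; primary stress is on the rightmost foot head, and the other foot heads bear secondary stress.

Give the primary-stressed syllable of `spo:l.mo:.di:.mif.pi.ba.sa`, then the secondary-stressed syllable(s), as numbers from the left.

Parse left to right into trochaic (ˈσσ) feet: (ˈspo:l.mo:) (ˈdi:.mif) (ˈpi.ba) sa. Syllable 7 is left unfooted.
Foot heads (stressed positions): 1, 3, 5.
End Rule Rightmost: primary stress on the rightmost head = syllable 5.
Secondary stress on 1, 3: ˌspo:l.mo:.ˌdi:.mif.ˈpi.ba.sa.

primary 5, secondary 1, 3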